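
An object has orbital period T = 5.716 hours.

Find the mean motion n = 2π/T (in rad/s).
T = 5.716 hours = 20577.6 s
n = 2π / 20577.6 s = 0.000305341 rad/s ≈ 0.0003053 rad/s

Final answer: n = 0.0003053 rad/s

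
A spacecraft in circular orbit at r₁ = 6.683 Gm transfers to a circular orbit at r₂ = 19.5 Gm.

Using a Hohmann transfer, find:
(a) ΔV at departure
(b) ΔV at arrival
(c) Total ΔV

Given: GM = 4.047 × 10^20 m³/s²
r₁ = 6.683 Gm = 6.683 × 10^9 m
r₂ = 19.5 Gm = 1.95 × 10^10 m
GM = 4.047 × 10^20 m³/s²
Transfer ellipse: a_t = (r₁ + r₂)/2 = 1.30915 × 10^10 m
Circular speed at r₁: v₁ = √(GM/r₁) = 246083 m/s
Transfer speed at r₁ (periapsis): v₁ₜ = √(GM(2/r₁ − 1/a_t)) = 300333 m/s
(a) ΔV₁ = v₁ₜ − v₁ = 54250.7 m/s ≈ 54.25 km/s
Circular speed at r₂: v₂ = √(GM/r₂) = 144062 m/s
Transfer speed at r₂ (apoapsis): v₂ₜ = √(GM(2/r₂ − 1/a_t)) = 102930 m/s
(b) ΔV₂ = v₂ − v₂ₜ = 41132.3 m/s ≈ 41.13 km/s
(c) ΔV_total = ΔV₁ + ΔV₂ = 95383.1 m/s ≈ 95.38 km/s

Final answer:
(a) ΔV₁ = 54.25 km/s
(b) ΔV₂ = 41.13 km/s
(c) ΔV_total = 95.38 km/s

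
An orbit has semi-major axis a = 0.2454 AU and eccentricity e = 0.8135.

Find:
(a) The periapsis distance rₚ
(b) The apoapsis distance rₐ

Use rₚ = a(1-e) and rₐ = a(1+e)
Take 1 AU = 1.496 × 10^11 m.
a = 0.2454 AU = 3.67118 × 10^10 m
e = 0.8135:  1 − e = 0.1865,  1 + e = 1.8135
(a) rₚ = a(1 − e) = 3.67118 × 10^10 m × 0.1865 = 6.84676 × 10^9 m ≈ 0.04577 AU
(b) rₐ = a(1 + e) = 3.67118 × 10^10 m × 1.8135 = 6.65769 × 10^10 m ≈ 0.445 AU

Final answer:
(a) rₚ = 0.04577 AU
(b) rₐ = 0.445 AU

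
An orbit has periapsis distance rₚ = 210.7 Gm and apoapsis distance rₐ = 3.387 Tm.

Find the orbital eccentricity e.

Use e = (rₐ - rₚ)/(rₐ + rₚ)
rₚ = 210.7 Gm = 2.107 × 10^11 m
rₐ = 3.387 Tm = 3.387 × 10^12 m
rₐ − rₚ = 3.1763 × 10^12 m
rₐ + rₚ = 3.5977 × 10^12 m
e = (rₐ − rₚ)/(rₐ + rₚ) = 0.88287

Final answer: e = 0.8829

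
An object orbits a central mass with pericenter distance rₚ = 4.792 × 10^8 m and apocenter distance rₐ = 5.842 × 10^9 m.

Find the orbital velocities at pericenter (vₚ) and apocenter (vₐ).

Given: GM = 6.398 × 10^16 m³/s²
rₚ = 4.792 × 10^8 m
rₐ = 5.842 × 10^9 m
GM = 6.398 × 10^16 m³/s²
a = (rₚ + rₐ)/2 = 3.1606 × 10^9 m
Vis-viva: v² = GM (2/r − 1/a)
vₚ² = 6.398 × 10^16 × (4.17362 × 10^-9 − 3.16396 × 10^-10) = 2.46785 × 10^8 m²/s²
vₚ = 15709.4 m/s ≈ 15.71 km/s
vₐ² = 6.398 × 10^16 × (3.42349 × 10^-10 − 3.16396 × 10^-10) = 1.66047 × 10^6 m²/s²
vₐ = 1288.59 m/s ≈ 1.289 km/s

Final answer: vₚ = 15.71 km/s, vₐ = 1.289 km/s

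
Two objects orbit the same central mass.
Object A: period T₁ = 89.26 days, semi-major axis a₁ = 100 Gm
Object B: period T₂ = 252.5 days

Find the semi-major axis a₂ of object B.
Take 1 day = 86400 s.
T₁ = 89.26 days = 7.71206 × 10^6 s
T₂ = 252.5 days = 2.1816 × 10^7 s
a₁ = 100 Gm = 1 × 10^11 m
Kepler's third law: (T₂/T₁)² = (a₂/a₁)³  ⇒  a₂ = a₁ (T₂/T₁)^(2/3)
T₂/T₁ = 2.82881
(T₂/T₁)^(2/3) = 2.00018
a₂ = 1 × 10^11 m × 2.00018 = 2.00018 × 10^11 m ≈ 200 Gm

Final answer: a₂ = 200 Gm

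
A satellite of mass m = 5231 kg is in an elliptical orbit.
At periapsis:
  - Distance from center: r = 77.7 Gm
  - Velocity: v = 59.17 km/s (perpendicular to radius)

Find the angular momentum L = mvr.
r = 77.7 Gm = 7.77 × 10^10 m
v = 59.17 km/s = 59170 m/s
vr = 59170 × 7.77 × 10^10 = 4.59751 × 10^15 m²/s
L = m × vr = 5231 × 4.59751 × 10^15 = 2.40496 × 10^19 kg·m²/s ≈ 2.405 × 10^19 kg·m²/s

Final answer: L = 2.405 × 10^19 kg·m²/s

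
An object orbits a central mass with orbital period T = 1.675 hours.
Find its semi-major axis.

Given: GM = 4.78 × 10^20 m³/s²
T = 1.675 hours = 6030 s
GM = 4.78 × 10^20 m³/s²
Kepler's third law: a³ = GM T² / (4π²)
T² = 3.63609 × 10^7 s²
a³ = (4.78 × 10^20) × (3.63609 × 10^7) / (4π²) = 4.40253 × 10^26 m³
a = (a³)^(1/3) = 7.60737 × 10^8 m ≈ 760.7 Mm

Final answer: 760.7 Mm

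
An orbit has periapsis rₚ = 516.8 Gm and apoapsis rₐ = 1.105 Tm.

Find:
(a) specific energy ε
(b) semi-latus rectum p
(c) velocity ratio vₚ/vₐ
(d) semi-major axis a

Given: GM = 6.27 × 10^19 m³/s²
rₚ = 516.8 Gm = 5.168 × 10^11 m
rₐ = 1.105 Tm = 1.105 × 10^12 m
GM = 6.27 × 10^19 m³/s²
a = (rₚ + rₐ)/2 = 8.109 × 10^11 m
e = (rₐ − rₚ)/(rₐ + rₚ) = (5.882 × 10^11) / (1.6218 × 10^12) = 0.362683
(a) 2a = 1.6218 × 10^12 m;  ε = −GM/(2a) = -3.86607 × 10^7 J/kg ≈ -38.66 MJ/kg
(b) 1 − e² = 0.868461;  p = a(1 − e²) = 8.109 × 10^11 × 0.868461 = 7.04235 × 10^11 m ≈ 704.2 Gm
(c) vₚ/vₐ = rₐ/rₚ (angular momentum) = (1.105 × 10^12) / (5.168 × 10^11) = 2.13816 ≈ 2.138
(d) a = 8.109 × 10^11 m ≈ 810.9 Gm

Final answer:
(a) specific energy ε = -38.66 MJ/kg
(b) semi-latus rectum p = 704.2 Gm
(c) velocity ratio vₚ/vₐ = 2.138
(d) semi-major axis a = 810.9 Gm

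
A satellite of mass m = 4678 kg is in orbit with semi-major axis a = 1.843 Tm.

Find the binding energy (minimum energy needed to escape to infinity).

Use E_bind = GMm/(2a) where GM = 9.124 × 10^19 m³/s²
a = 1.843 Tm = 1.843 × 10^12 m
GM = 9.124 × 10^19 m³/s²
m = 4678 kg
GMm = 9.124 × 10^19 × 4678 = 4.26821 × 10^23 m³·kg/s²
2a = 3.686 × 10^12 m
E_bind = GMm/(2a) = 1.15795 × 10^11 J ≈ 115.8 GJ

Final answer: 115.8 GJ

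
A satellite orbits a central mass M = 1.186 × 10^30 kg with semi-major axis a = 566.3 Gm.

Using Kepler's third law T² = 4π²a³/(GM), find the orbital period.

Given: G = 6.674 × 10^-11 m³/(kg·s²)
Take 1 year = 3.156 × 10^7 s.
M = 1.186 × 10^30 kg
GM = G × M = 6.674 × 10^-11 × 1.186 × 10^30 = 7.91536 × 10^19 m³/s²
a = 566.3 Gm = 5.663 × 10^11 m
a³ = 1.8161 × 10^35 m³
T = 2π √(a³/GM) = 2π √((1.8161 × 10^35) / (7.91536 × 10^19)) = 2π × 4.78999 × 10^7 s
T = 3.00964 × 10^8 s ≈ 9.536 years

Final answer: 9.536 years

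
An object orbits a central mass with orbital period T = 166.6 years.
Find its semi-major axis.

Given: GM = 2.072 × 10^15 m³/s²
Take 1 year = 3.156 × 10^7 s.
T = 166.6 years = 5.2579 × 10^9 s
GM = 2.072 × 10^15 m³/s²
Kepler's third law: a³ = GM T² / (4π²)
T² = 2.76455 × 10^19 s²
a³ = (2.072 × 10^15) × (2.76455 × 10^19) / (4π²) = 1.45096 × 10^33 m³
a = (a³)^(1/3) = 1.1321 × 10^11 m ≈ 113.2 Gm

Final answer: 113.2 Gm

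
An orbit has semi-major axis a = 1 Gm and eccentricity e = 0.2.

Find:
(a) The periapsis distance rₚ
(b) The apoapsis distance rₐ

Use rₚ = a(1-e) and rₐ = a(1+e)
a = 1 Gm = 1 × 10^9 m
e = 0.2:  1 − e = 0.8,  1 + e = 1.2
(a) rₚ = a(1 − e) = 1 × 10^9 m × 0.8 = 8 × 10^8 m ≈ 800 Mm
(b) rₐ = a(1 + e) = 1 × 10^9 m × 1.2 = 1.2 × 10^9 m ≈ 1.2 Gm

Final answer:
(a) rₚ = 800 Mm
(b) rₐ = 1.2 Gm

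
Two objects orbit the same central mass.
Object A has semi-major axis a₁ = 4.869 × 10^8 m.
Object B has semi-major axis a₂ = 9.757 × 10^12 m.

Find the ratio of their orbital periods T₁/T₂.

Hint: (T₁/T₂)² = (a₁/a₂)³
a₁ = 4.869 × 10^8 m
a₂ = 9.757 × 10^12 m
a₁/a₂ = 4.99026 × 10^-5
T₁/T₂ = (a₁/a₂)^(3/2) = (4.99026 × 10^-5)^1.5 = 3.52521 × 10^-7

Final answer: T₁/T₂ = 3.525 × 10^-7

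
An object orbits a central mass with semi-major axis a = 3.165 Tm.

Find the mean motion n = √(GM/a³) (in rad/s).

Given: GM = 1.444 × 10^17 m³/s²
a = 3.165 Tm = 3.165 × 10^12 m
GM = 1.444 × 10^17 m³/s²
a³ = 3.17045 × 10^37 m³
GM/a³ = (1.444 × 10^17) / (3.17045 × 10^37) = 4.55456 × 10^-21 s⁻²
n = √(GM/a³) = 6.74875 × 10^-11 rad/s ≈ 6.749 × 10^-11 rad/s

Final answer: n = 6.749 × 10^-11 rad/s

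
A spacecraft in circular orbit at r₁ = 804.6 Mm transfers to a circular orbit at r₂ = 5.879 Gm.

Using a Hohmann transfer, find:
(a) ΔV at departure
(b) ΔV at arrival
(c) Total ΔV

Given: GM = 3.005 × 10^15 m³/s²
r₁ = 804.6 Mm = 8.046 × 10^8 m
r₂ = 5.879 Gm = 5.879 × 10^9 m
GM = 3.005 × 10^15 m³/s²
Transfer ellipse: a_t = (r₁ + r₂)/2 = 3.3418 × 10^9 m
Circular speed at r₁: v₁ = √(GM/r₁) = 1932.56 m/s
Transfer speed at r₁ (periapsis): v₁ₜ = √(GM(2/r₁ − 1/a_t)) = 2563.27 m/s
(a) ΔV₁ = v₁ₜ − v₁ = 630.71 m/s ≈ 630.7 m/s
Circular speed at r₂: v₂ = √(GM/r₂) = 714.942 m/s
Transfer speed at r₂ (apoapsis): v₂ₜ = √(GM(2/r₂ − 1/a_t)) = 350.809 m/s
(b) ΔV₂ = v₂ − v₂ₜ = 364.133 m/s ≈ 364.1 m/s
(c) ΔV_total = ΔV₁ + ΔV₂ = 994.843 m/s ≈ 994.8 m/s

Final answer:
(a) ΔV₁ = 630.7 m/s
(b) ΔV₂ = 364.1 m/s
(c) ΔV_total = 994.8 m/s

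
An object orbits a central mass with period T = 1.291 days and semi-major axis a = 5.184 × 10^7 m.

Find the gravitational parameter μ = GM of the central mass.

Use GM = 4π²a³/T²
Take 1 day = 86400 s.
T = 1.291 days = 111542 s
a = 5.184 × 10^7 m
a³ = 1.39314 × 10^23 m³
T² = 1.24417 × 10^10 s²
GM = 4π² × (1.39314 × 10^23) / (1.24417 × 10^10) = 4.42053 × 10^14 m³/s²
GM ≈ 4.421 × 10^14 m³/s²

Final answer: GM = 4.421 × 10^14 m³/s²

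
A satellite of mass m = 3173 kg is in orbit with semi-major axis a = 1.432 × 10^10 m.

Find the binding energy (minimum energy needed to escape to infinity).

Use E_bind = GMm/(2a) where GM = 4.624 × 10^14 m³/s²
a = 1.432 × 10^10 m
GM = 4.624 × 10^14 m³/s²
m = 3173 kg
GMm = 4.624 × 10^14 × 3173 = 1.4672 × 10^18 m³·kg/s²
2a = 2.864 × 10^10 m
E_bind = GMm/(2a) = 5.12289 × 10^7 J ≈ 51.23 MJ

Final answer: 51.23 MJ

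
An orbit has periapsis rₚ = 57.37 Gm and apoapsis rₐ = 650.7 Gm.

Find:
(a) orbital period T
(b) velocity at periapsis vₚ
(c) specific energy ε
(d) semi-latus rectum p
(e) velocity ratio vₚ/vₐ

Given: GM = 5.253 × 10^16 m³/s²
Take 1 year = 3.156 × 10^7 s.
rₚ = 57.37 Gm = 5.737 × 10^10 m
rₐ = 650.7 Gm = 6.507 × 10^11 m
GM = 5.253 × 10^16 m³/s²
a = (rₚ + rₐ)/2 = 3.54035 × 10^11 m
e = (rₐ − rₚ)/(rₐ + rₚ) = (5.9333 × 10^11) / (7.0807 × 10^11) = 0.837954
(a) a³ = 4.4375 × 10^34 m³;  T = 2π √(a³/GM) = 2π × 9.19106 × 10^8 s = 5.77491 × 10^9 s ≈ 183 years
(b) vₚ² = GM (2/rₚ − 1/a) = 5.253 × 10^16 × (3.48614 × 10^-11 − 2.82458 × 10^-12) = 1.6829 × 10^6 m²/s²;  vₚ = 1297.26 m/s ≈ 1.297 km/s
(c) 2a = 7.0807 × 10^11 m;  ε = −GM/(2a) = -74187.6 J/kg ≈ -74.19 kJ/kg
(d) 1 − e² = 0.297833;  p = a(1 − e²) = 3.54035 × 10^11 × 0.297833 = 1.05443 × 10^11 m ≈ 105.4 Gm
(e) vₚ/vₐ = rₐ/rₚ (angular momentum) = (6.507 × 10^11) / (5.737 × 10^10) = 11.3422 ≈ 11.34

Final answer:
(a) orbital period T = 183 years
(b) velocity at periapsis vₚ = 1.297 km/s
(c) specific energy ε = -74.19 kJ/kg
(d) semi-latus rectum p = 105.4 Gm
(e) velocity ratio vₚ/vₐ = 11.34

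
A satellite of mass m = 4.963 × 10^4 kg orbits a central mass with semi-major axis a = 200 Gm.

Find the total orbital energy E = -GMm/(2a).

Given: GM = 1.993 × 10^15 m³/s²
a = 200 Gm = 2 × 10^11 m
GM = 1.993 × 10^15 m³/s²
2a = 4 × 10^11 m
GMm = 1.993 × 10^15 × 49630 = 9.89126 × 10^19 m³·kg/s²
E = −GMm/(2a) = -2.47281 × 10^8 J ≈ -247.3 MJ

Final answer: -247.3 MJ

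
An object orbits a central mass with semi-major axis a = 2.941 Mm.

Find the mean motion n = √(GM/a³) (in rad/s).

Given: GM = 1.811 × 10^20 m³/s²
a = 2.941 Mm = 2.941 × 10^6 m
GM = 1.811 × 10^20 m³/s²
a³ = 2.54381 × 10^19 m³
GM/a³ = (1.811 × 10^20) / (2.54381 × 10^19) = 7.11924 s⁻²
n = √(GM/a³) = 2.66819 rad/s ≈ 2.668 rad/s

Final answer: n = 2.668 rad/s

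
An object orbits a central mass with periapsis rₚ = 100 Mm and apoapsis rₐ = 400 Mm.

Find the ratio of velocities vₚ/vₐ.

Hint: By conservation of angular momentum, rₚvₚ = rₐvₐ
rₚ = 100 Mm = 1 × 10^8 m
rₐ = 400 Mm = 4 × 10^8 m
rₚvₚ = rₐvₐ  ⇒  vₚ/vₐ = rₐ/rₚ
vₚ/vₐ = (4 × 10^8) / (1 × 10^8) = 4

Final answer: vₚ/vₐ = 4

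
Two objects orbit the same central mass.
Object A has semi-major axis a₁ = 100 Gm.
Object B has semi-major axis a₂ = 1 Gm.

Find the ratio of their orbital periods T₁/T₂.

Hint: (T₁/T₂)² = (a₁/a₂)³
a₁ = 100 Gm = 1 × 10^11 m
a₂ = 1 Gm = 1 × 10^9 m
a₁/a₂ = 100
T₁/T₂ = (a₁/a₂)^(3/2) = (100)^1.5 = 1000

Final answer: T₁/T₂ = 1000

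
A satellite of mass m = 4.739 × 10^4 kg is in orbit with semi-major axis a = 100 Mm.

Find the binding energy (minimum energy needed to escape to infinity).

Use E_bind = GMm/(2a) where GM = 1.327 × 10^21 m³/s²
a = 100 Mm = 1 × 10^8 m
GM = 1.327 × 10^21 m³/s²
m = 4.739 × 10^4 kg
GMm = 1.327 × 10^21 × 47390 = 6.28865 × 10^25 m³·kg/s²
2a = 2 × 10^8 m
E_bind = GMm/(2a) = 3.14433 × 10^17 J ≈ 314.4 PJ

Final answer: 314.4 PJ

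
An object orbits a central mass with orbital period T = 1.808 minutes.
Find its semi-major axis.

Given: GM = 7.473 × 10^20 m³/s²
T = 1.808 minutes = 108.48 s
GM = 7.473 × 10^20 m³/s²
Kepler's third law: a³ = GM T² / (4π²)
T² = 11767.9 s²
a³ = (7.473 × 10^20) × 11767.9 / (4π²) = 2.22759 × 10^23 m³
a = (a³)^(1/3) = 6.06194 × 10^7 m ≈ 60.62 Mm

Final answer: 60.62 Mm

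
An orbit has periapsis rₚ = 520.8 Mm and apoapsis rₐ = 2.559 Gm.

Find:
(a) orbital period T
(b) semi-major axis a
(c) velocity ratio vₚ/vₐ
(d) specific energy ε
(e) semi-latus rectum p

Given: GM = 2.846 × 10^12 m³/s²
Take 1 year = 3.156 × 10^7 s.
rₚ = 520.8 Mm = 5.208 × 10^8 m
rₐ = 2.559 Gm = 2.559 × 10^9 m
GM = 2.846 × 10^12 m³/s²
a = (rₚ + rₐ)/2 = 1.5399 × 10^9 m
e = (rₐ − rₚ)/(rₐ + rₚ) = (2.0382 × 10^9) / (3.0798 × 10^9) = 0.661796
(a) a³ = 3.65155 × 10^27 m³;  T = 2π √(a³/GM) = 2π × 3.58196 × 10^7 s = 2.25061 × 10^8 s ≈ 7.131 years
(b) a = 1.5399 × 10^9 m ≈ 1.54 Gm
(c) vₚ/vₐ = rₐ/rₚ (angular momentum) = (2.559 × 10^9) / (5.208 × 10^8) = 4.91359 ≈ 4.914
(d) 2a = 3.0798 × 10^9 m;  ε = −GM/(2a) = -924.086 J/kg ≈ -924.1 J/kg
(e) 1 − e² = 0.562026;  p = a(1 − e²) = 1.5399 × 10^9 × 0.562026 = 8.65463 × 10^8 m ≈ 865.5 Mm

Final answer:
(a) orbital period T = 7.131 years
(b) semi-major axis a = 1.54 Gm
(c) velocity ratio vₚ/vₐ = 4.914
(d) specific energy ε = -924.1 J/kg
(e) semi-latus rectum p = 865.5 Mm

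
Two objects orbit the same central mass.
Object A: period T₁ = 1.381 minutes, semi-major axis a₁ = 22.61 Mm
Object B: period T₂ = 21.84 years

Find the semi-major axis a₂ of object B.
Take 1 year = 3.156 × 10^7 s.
T₁ = 1.381 minutes = 82.86 s
T₂ = 21.84 years = 6.8927 × 10^8 s
a₁ = 22.61 Mm = 2.261 × 10^7 m
Kepler's third law: (T₂/T₁)² = (a₂/a₁)³  ⇒  a₂ = a₁ (T₂/T₁)^(2/3)
T₂/T₁ = 8.31849 × 10^6
(T₂/T₁)^(2/3) = 41054.7
a₂ = 2.261 × 10^7 m × 41054.7 = 9.28247 × 10^11 m ≈ 928.2 Gm

Final answer: a₂ = 928.2 Gm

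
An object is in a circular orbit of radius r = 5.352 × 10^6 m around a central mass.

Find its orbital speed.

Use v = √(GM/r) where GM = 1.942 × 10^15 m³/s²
r = 5.352 × 10^6 m
GM = 1.942 × 10^15 m³/s²
GM/r = (1.942 × 10^15) / (5.352 × 10^6) = 3.62855 × 10^8 m²/s²
v = √(GM/r) = 19048.8 m/s ≈ 19.05 km/s

Final answer: 19.05 km/s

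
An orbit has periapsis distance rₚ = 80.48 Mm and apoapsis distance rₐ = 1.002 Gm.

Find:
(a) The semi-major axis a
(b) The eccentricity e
rₚ = 80.48 Mm = 8.048 × 10^7 m
rₐ = 1.002 Gm = 1.002 × 10^9 m
(a) a = (rₚ + rₐ)/2 = 5.4124 × 10^8 m ≈ 541.2 Mm
(b) e = (rₐ − rₚ)/(rₐ + rₚ) = (9.2152 × 10^8) / (1.08248 × 10^9) = 0.851304

Final answer:
(a) a = 541.2 Mm
(b) e = 0.8513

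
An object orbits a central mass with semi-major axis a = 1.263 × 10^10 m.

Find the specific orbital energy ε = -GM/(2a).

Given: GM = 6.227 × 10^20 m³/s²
a = 1.263 × 10^10 m
GM = 6.227 × 10^20 m³/s²
2a = 2.526 × 10^10 m
ε = −GM/(2a) = -2.46516 × 10^10 J/kg ≈ -24.65 GJ/kg

Final answer: -24.65 GJ/kg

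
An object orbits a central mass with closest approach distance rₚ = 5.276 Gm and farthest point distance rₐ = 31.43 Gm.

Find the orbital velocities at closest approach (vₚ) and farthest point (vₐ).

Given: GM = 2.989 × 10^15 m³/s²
rₚ = 5.276 Gm = 5.276 × 10^9 m
rₐ = 31.43 Gm = 3.143 × 10^10 m
GM = 2.989 × 10^15 m³/s²
a = (rₚ + rₐ)/2 = 1.8353 × 10^10 m
Vis-viva: v² = GM (2/r − 1/a)
vₚ² = 2.989 × 10^15 × (3.79075 × 10^-10 − 5.4487 × 10^-11) = 970194 m²/s²
vₚ = 984.984 m/s ≈ 985 m/s
vₐ² = 2.989 × 10^15 × (6.36335 × 10^-11 − 5.4487 × 10^-11) = 27338.8 m²/s²
vₐ = 165.344 m/s ≈ 165.3 m/s

Final answer: vₚ = 985 m/s, vₐ = 165.3 m/s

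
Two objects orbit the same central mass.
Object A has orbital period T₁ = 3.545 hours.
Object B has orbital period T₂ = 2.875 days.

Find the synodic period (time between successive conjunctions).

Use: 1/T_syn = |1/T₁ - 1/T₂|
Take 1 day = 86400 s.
T₁ = 3.545 hours = 12762 s
T₂ = 2.875 days = 248400 s
1/T₁ = 7.83576 × 10^-5 s⁻¹
1/T₂ = 4.02576 × 10^-6 s⁻¹
|1/T₁ − 1/T₂| = 7.43319 × 10^-5 s⁻¹
T_syn = 1 / |1/T₁ − 1/T₂| = 13453.2 s ≈ 3.737 hours

Final answer: T_syn = 3.737 hours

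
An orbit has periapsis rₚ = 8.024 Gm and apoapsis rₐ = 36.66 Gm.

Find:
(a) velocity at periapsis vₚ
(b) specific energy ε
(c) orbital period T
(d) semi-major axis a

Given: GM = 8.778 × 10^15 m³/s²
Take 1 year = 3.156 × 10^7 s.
rₚ = 8.024 Gm = 8.024 × 10^9 m
rₐ = 36.66 Gm = 3.666 × 10^10 m
GM = 8.778 × 10^15 m³/s²
a = (rₚ + rₐ)/2 = 2.2342 × 10^10 m
e = (rₐ − rₚ)/(rₐ + rₚ) = (2.8636 × 10^10) / (4.4684 × 10^10) = 0.640856
(a) vₚ² = GM (2/rₚ − 1/a) = 8.778 × 10^15 × (2.49252 × 10^-10 − 4.47588 × 10^-11) = 1.79504 × 10^6 m²/s²;  vₚ = 1339.79 m/s ≈ 1.34 km/s
(b) 2a = 4.4684 × 10^10 m;  ε = −GM/(2a) = -196446 J/kg ≈ -196.4 kJ/kg
(c) a³ = 1.11523 × 10^31 m³;  T = 2π √(a³/GM) = 2π × 3.56439 × 10^7 s = 2.23957 × 10^8 s ≈ 7.096 years
(d) a = 2.2342 × 10^10 m ≈ 22.34 Gm

Final answer:
(a) velocity at periapsis vₚ = 1.34 km/s
(b) specific energy ε = -196.4 kJ/kg
(c) orbital period T = 7.096 years
(d) semi-major axis a = 22.34 Gm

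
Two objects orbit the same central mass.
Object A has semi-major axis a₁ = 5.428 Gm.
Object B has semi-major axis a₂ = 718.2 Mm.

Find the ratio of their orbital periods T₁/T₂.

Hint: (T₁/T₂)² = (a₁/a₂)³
a₁ = 5.428 Gm = 5.428 × 10^9 m
a₂ = 718.2 Mm = 7.182 × 10^8 m
a₁/a₂ = 7.55778
T₁/T₂ = (a₁/a₂)^(3/2) = (7.55778)^1.5 = 20.7774

Final answer: T₁/T₂ = 20.78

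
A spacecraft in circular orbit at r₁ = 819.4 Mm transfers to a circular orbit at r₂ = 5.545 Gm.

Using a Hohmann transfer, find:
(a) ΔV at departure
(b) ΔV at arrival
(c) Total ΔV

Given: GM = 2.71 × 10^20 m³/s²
r₁ = 819.4 Mm = 8.194 × 10^8 m
r₂ = 5.545 Gm = 5.545 × 10^9 m
GM = 2.71 × 10^20 m³/s²
Transfer ellipse: a_t = (r₁ + r₂)/2 = 3.1822 × 10^9 m
Circular speed at r₁: v₁ = √(GM/r₁) = 575091 m/s
Transfer speed at r₁ (periapsis): v₁ₜ = √(GM(2/r₁ − 1/a_t)) = 759143 m/s
(a) ΔV₁ = v₁ₜ − v₁ = 184052 m/s ≈ 184.1 km/s
Circular speed at r₂: v₂ = √(GM/r₂) = 221072 m/s
Transfer speed at r₂ (apoapsis): v₂ₜ = √(GM(2/r₂ − 1/a_t)) = 112181 m/s
(b) ΔV₂ = v₂ − v₂ₜ = 108891 m/s ≈ 108.9 km/s
(c) ΔV_total = ΔV₁ + ΔV₂ = 292943 m/s ≈ 292.9 km/s

Final answer:
(a) ΔV₁ = 184.1 km/s
(b) ΔV₂ = 108.9 km/s
(c) ΔV_total = 292.9 km/s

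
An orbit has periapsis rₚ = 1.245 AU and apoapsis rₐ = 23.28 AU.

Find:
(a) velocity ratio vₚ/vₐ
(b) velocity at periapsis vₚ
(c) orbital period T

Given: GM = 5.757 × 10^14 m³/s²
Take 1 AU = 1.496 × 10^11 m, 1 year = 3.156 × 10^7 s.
rₚ = 1.245 AU = 1.86252 × 10^11 m
rₐ = 23.28 AU = 3.48269 × 10^12 m
GM = 5.757 × 10^14 m³/s²
a = (rₚ + rₐ)/2 = 1.83447 × 10^12 m
e = (rₐ − rₚ)/(rₐ + rₚ) = (3.29644 × 10^12) / (3.66894 × 10^12) = 0.898471
(a) vₚ/vₐ = rₐ/rₚ (angular momentum) = (3.48269 × 10^12) / (1.86252 × 10^11) = 18.6988 ≈ 18.7
(b) vₚ² = GM (2/rₚ − 1/a) = 5.757 × 10^14 × (1.07381 × 10^-11 − 5.45117 × 10^-13) = 5868.12 m²/s²;  vₚ = 76.6037 m/s ≈ 76.6 m/s
(c) a³ = 6.17351 × 10^36 m³;  T = 2π √(a³/GM) = 2π × 1.03554 × 10^11 s = 6.5065 × 10^11 s ≈ 2.062 × 10^4 years

Final answer:
(a) velocity ratio vₚ/vₐ = 18.7
(b) velocity at periapsis vₚ = 76.6 m/s
(c) orbital period T = 2.062 × 10^4 years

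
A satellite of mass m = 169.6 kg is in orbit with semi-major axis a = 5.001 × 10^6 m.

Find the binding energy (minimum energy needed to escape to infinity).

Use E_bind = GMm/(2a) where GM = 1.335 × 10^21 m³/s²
a = 5.001 × 10^6 m
GM = 1.335 × 10^21 m³/s²
m = 169.6 kg
GMm = 1.335 × 10^21 × 169.6 = 2.26416 × 10^23 m³·kg/s²
2a = 1.0002 × 10^7 m
E_bind = GMm/(2a) = 2.26371 × 10^16 J ≈ 22.64 PJ

Final answer: 22.64 PJ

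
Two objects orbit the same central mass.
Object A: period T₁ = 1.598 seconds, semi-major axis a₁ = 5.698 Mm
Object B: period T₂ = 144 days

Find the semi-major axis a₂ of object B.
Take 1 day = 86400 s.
T₁ = 1.598 seconds
T₂ = 144 days = 1.24416 × 10^7 s
a₁ = 5.698 Mm = 5.698 × 10^6 m
Kepler's third law: (T₂/T₁)² = (a₂/a₁)³  ⇒  a₂ = a₁ (T₂/T₁)^(2/3)
T₂/T₁ = 7.78573 × 10^6
(T₂/T₁)^(2/3) = 39282.5
a₂ = 5.698 × 10^6 m × 39282.5 = 2.23832 × 10^11 m ≈ 223.8 Gm

Final answer: a₂ = 223.8 Gm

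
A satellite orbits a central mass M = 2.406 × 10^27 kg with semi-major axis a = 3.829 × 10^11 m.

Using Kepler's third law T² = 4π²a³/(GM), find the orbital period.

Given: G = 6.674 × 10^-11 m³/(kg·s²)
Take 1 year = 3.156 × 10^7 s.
M = 2.406 × 10^27 kg
GM = G × M = 6.674 × 10^-11 × 2.406 × 10^27 = 1.60576 × 10^17 m³/s²
a = 3.829 × 10^11 m
a³ = 5.61379 × 10^34 m³
T = 2π √(a³/GM) = 2π √((5.61379 × 10^34) / (1.60576 × 10^17)) = 2π × 5.91272 × 10^8 s
T = 3.71507 × 10^9 s ≈ 117.7 years

Final answer: 117.7 years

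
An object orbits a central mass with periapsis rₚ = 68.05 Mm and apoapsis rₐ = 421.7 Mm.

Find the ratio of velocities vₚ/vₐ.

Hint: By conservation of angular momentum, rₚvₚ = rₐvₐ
rₚ = 68.05 Mm = 6.805 × 10^7 m
rₐ = 421.7 Mm = 4.217 × 10^8 m
rₚvₚ = rₐvₐ  ⇒  vₚ/vₐ = rₐ/rₚ
vₚ/vₐ = (4.217 × 10^8) / (6.805 × 10^7) = 6.19691

Final answer: vₚ/vₐ = 6.197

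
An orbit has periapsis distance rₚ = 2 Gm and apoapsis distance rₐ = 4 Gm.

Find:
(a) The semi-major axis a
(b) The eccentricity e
rₚ = 2 Gm = 2 × 10^9 m
rₐ = 4 Gm = 4 × 10^9 m
(a) a = (rₚ + rₐ)/2 = 3 × 10^9 m ≈ 3 Gm
(b) e = (rₐ − rₚ)/(rₐ + rₚ) = (2 × 10^9) / (6 × 10^9) = 0.333333

Final answer:
(a) a = 3 Gm
(b) e = 0.3333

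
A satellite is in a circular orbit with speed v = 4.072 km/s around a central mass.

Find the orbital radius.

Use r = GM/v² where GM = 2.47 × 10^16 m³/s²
v = 4.072 km/s = 4072 m/s
GM = 2.47 × 10^16 m³/s²
v² = 1.65812 × 10^7 m²/s²
r = GM/v² = (2.47 × 10^16) / (1.65812 × 10^7) = 1.48964 × 10^9 m ≈ 1.49 × 10^9 m

Final answer: 1.49 × 10^9 m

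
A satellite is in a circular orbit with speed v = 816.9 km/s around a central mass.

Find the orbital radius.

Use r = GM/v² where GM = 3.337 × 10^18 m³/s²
v = 816.9 km/s = 816900 m/s
GM = 3.337 × 10^18 m³/s²
v² = 6.67326 × 10^11 m²/s²
r = GM/v² = (3.337 × 10^18) / (6.67326 × 10^11) = 5.00056 × 10^6 m ≈ 5.001 Mm

Final answer: 5.001 Mm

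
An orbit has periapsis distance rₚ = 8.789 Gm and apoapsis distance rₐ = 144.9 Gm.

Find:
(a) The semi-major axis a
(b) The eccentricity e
rₚ = 8.789 Gm = 8.789 × 10^9 m
rₐ = 144.9 Gm = 1.449 × 10^11 m
(a) a = (rₚ + rₐ)/2 = 7.68445 × 10^10 m ≈ 76.84 Gm
(b) e = (rₐ − rₚ)/(rₐ + rₚ) = (1.36111 × 10^11) / (1.53689 × 10^11) = 0.885626

Final answer:
(a) a = 76.84 Gm
(b) e = 0.8856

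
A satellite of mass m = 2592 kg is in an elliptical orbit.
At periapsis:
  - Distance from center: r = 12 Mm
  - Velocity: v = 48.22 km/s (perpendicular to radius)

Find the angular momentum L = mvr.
r = 12 Mm = 1.2 × 10^7 m
v = 48.22 km/s = 48220 m/s
vr = 48220 × 1.2 × 10^7 = 5.7864 × 10^11 m²/s
L = m × vr = 2592 × 5.7864 × 10^11 = 1.49983 × 10^15 kg·m²/s ≈ 1.5 × 10^15 kg·m²/s

Final answer: L = 1.5 × 10^15 kg·m²/s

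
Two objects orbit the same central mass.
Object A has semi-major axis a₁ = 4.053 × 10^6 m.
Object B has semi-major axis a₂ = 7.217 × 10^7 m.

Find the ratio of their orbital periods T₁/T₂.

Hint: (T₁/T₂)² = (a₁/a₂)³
a₁ = 4.053 × 10^6 m
a₂ = 7.217 × 10^7 m
a₁/a₂ = 0.0561591
T₁/T₂ = (a₁/a₂)^(3/2) = (0.0561591)^1.5 = 0.0133085

Final answer: T₁/T₂ = 0.01331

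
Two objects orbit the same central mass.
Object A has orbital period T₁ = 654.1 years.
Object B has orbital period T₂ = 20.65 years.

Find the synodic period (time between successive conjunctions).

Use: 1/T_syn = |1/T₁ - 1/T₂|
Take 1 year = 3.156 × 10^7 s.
T₁ = 654.1 years = 2.06434 × 10^10 s
T₂ = 20.65 years = 6.51714 × 10^8 s
1/T₁ = 4.84416 × 10^-11 s⁻¹
1/T₂ = 1.53442 × 10^-9 s⁻¹
|1/T₁ − 1/T₂| = 1.48597 × 10^-9 s⁻¹
T_syn = 1 / |1/T₁ − 1/T₂| = 6.72959 × 10^8 s ≈ 21.32 years

Final answer: T_syn = 21.32 years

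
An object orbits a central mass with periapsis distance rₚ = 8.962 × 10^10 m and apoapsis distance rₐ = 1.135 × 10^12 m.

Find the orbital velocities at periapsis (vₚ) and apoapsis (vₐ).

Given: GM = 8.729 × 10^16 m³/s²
rₚ = 8.962 × 10^10 m
rₐ = 1.135 × 10^12 m
GM = 8.729 × 10^16 m³/s²
a = (rₚ + rₐ)/2 = 6.1231 × 10^11 m
Vis-viva: v² = GM (2/r − 1/a)
vₚ² = 8.729 × 10^16 × (2.23164 × 10^-11 − 1.63316 × 10^-12) = 1.80544 × 10^6 m²/s²
vₚ = 1343.67 m/s ≈ 1.344 km/s
vₐ² = 8.729 × 10^16 × (1.76211 × 10^-12 − 1.63316 × 10^-12) = 11256.5 m²/s²
vₐ = 106.097 m/s ≈ 106.1 m/s

Final answer: vₚ = 1.344 km/s, vₐ = 106.1 m/s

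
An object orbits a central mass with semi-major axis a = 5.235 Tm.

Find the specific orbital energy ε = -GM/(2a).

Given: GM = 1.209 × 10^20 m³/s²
a = 5.235 Tm = 5.235 × 10^12 m
GM = 1.209 × 10^20 m³/s²
2a = 1.047 × 10^13 m
ε = −GM/(2a) = -1.15473 × 10^7 J/kg ≈ -11.55 MJ/kg

Final answer: -11.55 MJ/kg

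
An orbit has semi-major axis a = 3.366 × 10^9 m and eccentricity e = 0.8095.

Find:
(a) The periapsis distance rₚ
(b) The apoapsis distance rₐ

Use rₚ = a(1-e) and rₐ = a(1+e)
a = 3.366 × 10^9 m
e = 0.8095:  1 − e = 0.1905,  1 + e = 1.8095
(a) rₚ = a(1 − e) = 3.366 × 10^9 m × 0.1905 = 6.41223 × 10^8 m ≈ 6.412 × 10^8 m
(b) rₐ = a(1 + e) = 3.366 × 10^9 m × 1.8095 = 6.09078 × 10^9 m ≈ 6.091 × 10^9 m

Final answer:
(a) rₚ = 6.412 × 10^8 m
(b) rₐ = 6.091 × 10^9 m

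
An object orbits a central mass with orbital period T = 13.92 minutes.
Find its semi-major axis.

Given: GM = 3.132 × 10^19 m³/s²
T = 13.92 minutes = 835.2 s
GM = 3.132 × 10^19 m³/s²
Kepler's third law: a³ = GM T² / (4π²)
T² = 697559 s²
a³ = (3.132 × 10^19) × 697559 / (4π²) = 5.53405 × 10^23 m³
a = (a³)^(1/3) = 8.21009 × 10^7 m ≈ 82.1 Mm

Final answer: 82.1 Mm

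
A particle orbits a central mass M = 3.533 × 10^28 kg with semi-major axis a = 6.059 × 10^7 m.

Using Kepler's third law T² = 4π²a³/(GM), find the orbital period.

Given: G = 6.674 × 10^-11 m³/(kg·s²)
M = 3.533 × 10^28 kg
GM = G × M = 6.674 × 10^-11 × 3.533 × 10^28 = 2.35792 × 10^18 m³/s²
a = 6.059 × 10^7 m
a³ = 2.22435 × 10^23 m³
T = 2π √(a³/GM) = 2π √((2.22435 × 10^23) / (2.35792 × 10^18)) = 2π × 307.14 s
T = 1929.82 s ≈ 32.16 minutes

Final answer: 32.16 minutes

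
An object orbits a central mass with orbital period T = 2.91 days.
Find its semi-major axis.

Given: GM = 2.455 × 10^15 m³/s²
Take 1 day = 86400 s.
T = 2.91 days = 251424 s
GM = 2.455 × 10^15 m³/s²
Kepler's third law: a³ = GM T² / (4π²)
T² = 6.3214 × 10^10 s²
a³ = (2.455 × 10^15) × (6.3214 × 10^10) / (4π²) = 3.93102 × 10^24 m³
a = (a³)^(1/3) = 1.57822 × 10^8 m ≈ 157.8 Mm

Final answer: 157.8 Mm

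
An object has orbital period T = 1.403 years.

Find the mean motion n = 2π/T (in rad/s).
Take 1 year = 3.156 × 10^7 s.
T = 1.403 years = 4.42787 × 10^7 s
n = 2π / (4.42787 × 10^7 s) = 1.41901 × 10^-7 rad/s ≈ 1.419 × 10^-7 rad/s

Final answer: n = 1.419 × 10^-7 rad/s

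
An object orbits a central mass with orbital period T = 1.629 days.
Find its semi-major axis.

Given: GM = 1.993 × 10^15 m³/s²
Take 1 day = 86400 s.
T = 1.629 days = 140746 s
GM = 1.993 × 10^15 m³/s²
Kepler's third law: a³ = GM T² / (4π²)
T² = 1.98093 × 10^10 s²
a³ = (1.993 × 10^15) × (1.98093 × 10^10) / (4π²) = 1.00004 × 10^24 m³
a = (a³)^(1/3) = 1.00001 × 10^8 m ≈ 100 Mm

Final answer: 100 Mm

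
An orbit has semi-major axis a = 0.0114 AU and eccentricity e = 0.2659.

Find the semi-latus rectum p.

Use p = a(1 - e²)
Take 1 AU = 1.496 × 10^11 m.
a = 0.0114 AU = 1.70544 × 10^9 m
e = 0.2659,  e² = 0.0707028,  1 − e² = 0.929297
p = a(1 − e²) = 1.70544 × 10^9 m × 0.929297 = 1.58486 × 10^9 m ≈ 0.01059 AU

Final answer: p = 0.01059 AU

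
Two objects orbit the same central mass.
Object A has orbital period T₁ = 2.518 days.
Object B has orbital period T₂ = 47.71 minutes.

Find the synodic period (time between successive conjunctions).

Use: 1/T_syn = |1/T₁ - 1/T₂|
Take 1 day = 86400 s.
T₁ = 2.518 days = 217555 s
T₂ = 47.71 minutes = 2862.6 s
1/T₁ = 4.59653 × 10^-6 s⁻¹
1/T₂ = 0.000349333 s⁻¹
|1/T₁ − 1/T₂| = 0.000344736 s⁻¹
T_syn = 1 / |1/T₁ − 1/T₂| = 2900.77 s ≈ 48.35 minutes

Final answer: T_syn = 48.35 minutes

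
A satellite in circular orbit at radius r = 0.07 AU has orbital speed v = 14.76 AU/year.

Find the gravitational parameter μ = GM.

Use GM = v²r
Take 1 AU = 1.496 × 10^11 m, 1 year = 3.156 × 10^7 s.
r = 0.07 AU = 1.0472 × 10^10 m
v = 14.76 AU/year = 69965 m/s
v² = 4.8951 × 10^9 m²/s²
GM = v²r = 4.8951 × 10^9 × 1.0472 × 10^10 = 5.12615 × 10^19 m³/s²
GM ≈ 5.126 × 10^19 m³/s²

Final answer: GM = 5.126 × 10^19 m³/s²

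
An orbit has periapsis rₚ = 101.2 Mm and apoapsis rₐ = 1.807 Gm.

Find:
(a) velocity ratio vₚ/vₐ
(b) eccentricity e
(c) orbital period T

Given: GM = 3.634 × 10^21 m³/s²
rₚ = 101.2 Mm = 1.012 × 10^8 m
rₐ = 1.807 Gm = 1.807 × 10^9 m
GM = 3.634 × 10^21 m³/s²
a = (rₚ + rₐ)/2 = 9.541 × 10^8 m
e = (rₐ − rₚ)/(rₐ + rₚ) = (1.7058 × 10^9) / (1.9082 × 10^9) = 0.893931
(a) vₚ/vₐ = rₐ/rₚ (angular momentum) = (1.807 × 10^9) / (1.012 × 10^8) = 17.8557 ≈ 17.86
(b) e = 0.893931 ≈ 0.8939
(c) a³ = 8.68524 × 10^26 m³;  T = 2π √(a³/GM) = 2π × 488.876 s = 3071.7 s ≈ 51.19 minutes

Final answer:
(a) velocity ratio vₚ/vₐ = 17.86
(b) eccentricity e = 0.8939
(c) orbital period T = 51.19 minutes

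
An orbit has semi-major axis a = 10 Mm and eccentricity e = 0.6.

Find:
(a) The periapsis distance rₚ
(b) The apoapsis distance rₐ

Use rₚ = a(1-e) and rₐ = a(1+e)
a = 10 Mm = 1 × 10^7 m
e = 0.6:  1 − e = 0.4,  1 + e = 1.6
(a) rₚ = a(1 − e) = 1 × 10^7 m × 0.4 = 4 × 10^6 m ≈ 4 Mm
(b) rₐ = a(1 + e) = 1 × 10^7 m × 1.6 = 1.6 × 10^7 m ≈ 16 Mm

Final answer:
(a) rₚ = 4 Mm
(b) rₐ = 16 Mm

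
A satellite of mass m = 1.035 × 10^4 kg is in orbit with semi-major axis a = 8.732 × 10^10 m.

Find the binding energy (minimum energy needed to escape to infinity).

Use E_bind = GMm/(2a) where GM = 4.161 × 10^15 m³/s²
a = 8.732 × 10^10 m
GM = 4.161 × 10^15 m³/s²
m = 1.035 × 10^4 kg
GMm = 4.161 × 10^15 × 10350 = 4.30663 × 10^19 m³·kg/s²
2a = 1.7464 × 10^11 m
E_bind = GMm/(2a) = 2.46601 × 10^8 J ≈ 246.6 MJ

Final answer: 246.6 MJ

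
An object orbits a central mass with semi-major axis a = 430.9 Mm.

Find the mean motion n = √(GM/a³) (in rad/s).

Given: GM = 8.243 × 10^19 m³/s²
a = 430.9 Mm = 4.309 × 10^8 m
GM = 8.243 × 10^19 m³/s²
a³ = 8.00073 × 10^25 m³
GM/a³ = (8.243 × 10^19) / (8.00073 × 10^25) = 1.03028 × 10^-6 s⁻²
n = √(GM/a³) = 0.00101503 rad/s ≈ 0.001015 rad/s

Final answer: n = 0.001015 rad/s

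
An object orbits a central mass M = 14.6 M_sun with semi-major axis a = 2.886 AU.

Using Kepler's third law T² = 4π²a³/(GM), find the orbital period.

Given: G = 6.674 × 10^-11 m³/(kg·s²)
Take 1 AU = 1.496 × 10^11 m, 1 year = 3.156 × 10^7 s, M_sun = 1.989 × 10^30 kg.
M = 14.6 M_sun = 2.90394 × 10^31 kg
GM = G × M = 6.674 × 10^-11 × 2.90394 × 10^31 = 1.93809 × 10^21 m³/s²
a = 2.886 AU = 4.31746 × 10^11 m
a³ = 8.04792 × 10^34 m³
T = 2π √(a³/GM) = 2π √((8.04792 × 10^34) / (1.93809 × 10^21)) = 2π × 6.44399 × 10^6 s
T = 4.04888 × 10^7 s ≈ 1.283 years

Final answer: 1.283 years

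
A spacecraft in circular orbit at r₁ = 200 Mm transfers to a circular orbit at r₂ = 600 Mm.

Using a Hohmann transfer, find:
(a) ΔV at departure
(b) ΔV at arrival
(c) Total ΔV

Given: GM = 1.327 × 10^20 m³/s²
r₁ = 200 Mm = 2 × 10^8 m
r₂ = 600 Mm = 6 × 10^8 m
GM = 1.327 × 10^20 m³/s²
Transfer ellipse: a_t = (r₁ + r₂)/2 = 4 × 10^8 m
Circular speed at r₁: v₁ = √(GM/r₁) = 814555 m/s
Transfer speed at r₁ (periapsis): v₁ₜ = √(GM(2/r₁ − 1/a_t)) = 997622 m/s
(a) ΔV₁ = v₁ₜ − v₁ = 183067 m/s ≈ 183.1 km/s
Circular speed at r₂: v₂ = √(GM/r₂) = 470284 m/s
Transfer speed at r₂ (apoapsis): v₂ₜ = √(GM(2/r₂ − 1/a_t)) = 332541 m/s
(b) ΔV₂ = v₂ − v₂ₜ = 137743 m/s ≈ 137.7 km/s
(c) ΔV_total = ΔV₁ + ΔV₂ = 320810 m/s ≈ 320.8 km/s

Final answer:
(a) ΔV₁ = 183.1 km/s
(b) ΔV₂ = 137.7 km/s
(c) ΔV_total = 320.8 km/s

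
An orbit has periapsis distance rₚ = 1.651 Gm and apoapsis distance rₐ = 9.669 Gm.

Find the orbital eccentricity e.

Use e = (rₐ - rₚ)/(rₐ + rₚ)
rₚ = 1.651 Gm = 1.651 × 10^9 m
rₐ = 9.669 Gm = 9.669 × 10^9 m
rₐ − rₚ = 8.018 × 10^9 m
rₐ + rₚ = 1.132 × 10^10 m
e = (rₐ − rₚ)/(rₐ + rₚ) = 0.708304

Final answer: e = 0.7083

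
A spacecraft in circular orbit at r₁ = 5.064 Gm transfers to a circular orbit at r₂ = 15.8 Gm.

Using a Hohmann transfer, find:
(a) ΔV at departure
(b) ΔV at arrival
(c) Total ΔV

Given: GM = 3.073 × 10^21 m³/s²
r₁ = 5.064 Gm = 5.064 × 10^9 m
r₂ = 15.8 Gm = 1.58 × 10^10 m
GM = 3.073 × 10^21 m³/s²
Transfer ellipse: a_t = (r₁ + r₂)/2 = 1.0432 × 10^10 m
Circular speed at r₁: v₁ = √(GM/r₁) = 778995 m/s
Transfer speed at r₁ (periapsis): v₁ₜ = √(GM(2/r₁ − 1/a_t)) = 958692 m/s
(a) ΔV₁ = v₁ₜ − v₁ = 179698 m/s ≈ 179.7 km/s
Circular speed at r₂: v₂ = √(GM/r₂) = 441014 m/s
Transfer speed at r₂ (apoapsis): v₂ₜ = √(GM(2/r₂ − 1/a_t)) = 307267 m/s
(b) ΔV₂ = v₂ − v₂ₜ = 133747 m/s ≈ 133.7 km/s
(c) ΔV_total = ΔV₁ + ΔV₂ = 313445 m/s ≈ 313.4 km/s

Final answer:
(a) ΔV₁ = 179.7 km/s
(b) ΔV₂ = 133.7 km/s
(c) ΔV_total = 313.4 km/s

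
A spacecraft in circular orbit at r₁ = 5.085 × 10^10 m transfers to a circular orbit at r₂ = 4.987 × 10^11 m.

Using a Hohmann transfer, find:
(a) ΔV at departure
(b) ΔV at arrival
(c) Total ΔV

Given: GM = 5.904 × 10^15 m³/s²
r₁ = 5.085 × 10^10 m
r₂ = 4.987 × 10^11 m
GM = 5.904 × 10^15 m³/s²
Transfer ellipse: a_t = (r₁ + r₂)/2 = 2.74775 × 10^11 m
Circular speed at r₁: v₁ = √(GM/r₁) = 340.744 m/s
Transfer speed at r₁ (periapsis): v₁ₜ = √(GM(2/r₁ − 1/a_t)) = 459.049 m/s
(a) ΔV₁ = v₁ₜ − v₁ = 118.305 m/s ≈ 118.3 m/s
Circular speed at r₂: v₂ = √(GM/r₂) = 108.806 m/s
Transfer speed at r₂ (apoapsis): v₂ₜ = √(GM(2/r₂ − 1/a_t)) = 46.807 m/s
(b) ΔV₂ = v₂ − v₂ₜ = 61.9992 m/s ≈ 62 m/s
(c) ΔV_total = ΔV₁ + ΔV₂ = 180.304 m/s ≈ 180.3 m/s

Final answer:
(a) ΔV₁ = 118.3 m/s
(b) ΔV₂ = 62 m/s
(c) ΔV_total = 180.3 m/s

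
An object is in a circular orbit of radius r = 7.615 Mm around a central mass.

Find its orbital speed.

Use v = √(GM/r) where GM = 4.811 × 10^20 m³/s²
r = 7.615 Mm = 7.615 × 10^6 m
GM = 4.811 × 10^20 m³/s²
GM/r = (4.811 × 10^20) / (7.615 × 10^6) = 6.31779 × 10^13 m²/s²
v = √(GM/r) = 7.94846 × 10^6 m/s ≈ 7948 km/s

Final answer: 7948 km/s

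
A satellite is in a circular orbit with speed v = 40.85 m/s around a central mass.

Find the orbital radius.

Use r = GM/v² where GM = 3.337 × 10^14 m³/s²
v = 40.85 m/s
GM = 3.337 × 10^14 m³/s²
v² = 1668.72 m²/s²
r = GM/v² = (3.337 × 10^14) / 1668.72 = 1.99973 × 10^11 m ≈ 200 Gm

Final answer: 200 Gm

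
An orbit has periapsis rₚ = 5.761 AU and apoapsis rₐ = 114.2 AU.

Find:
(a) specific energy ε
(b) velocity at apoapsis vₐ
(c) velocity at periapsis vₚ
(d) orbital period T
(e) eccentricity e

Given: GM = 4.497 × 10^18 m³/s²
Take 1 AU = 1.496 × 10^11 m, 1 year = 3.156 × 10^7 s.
rₚ = 5.761 AU = 8.61846 × 10^11 m
rₐ = 114.2 AU = 1.70843 × 10^13 m
GM = 4.497 × 10^18 m³/s²
a = (rₚ + rₐ)/2 = 8.97308 × 10^12 m
e = (rₐ − rₚ)/(rₐ + rₚ) = (1.62225 × 10^13) / (1.79462 × 10^13) = 0.903952
(a) 2a = 1.79462 × 10^13 m;  ε = −GM/(2a) = -250583 J/kg ≈ -250.6 kJ/kg
(b) vₐ² = GM (2/rₐ − 1/a) = 4.497 × 10^18 × (1.17066 × 10^-13 − 1.11444 × 10^-13) = 25282.1 m²/s²;  vₐ = 159.003 m/s ≈ 159 m/s
(c) vₚ² = GM (2/rₚ − 1/a) = 4.497 × 10^18 × (2.3206 × 10^-12 − 1.11444 × 10^-13) = 9.93458 × 10^6 m²/s²;  vₚ = 3151.92 m/s ≈ 0.6649 AU/year
(d) a³ = 7.22479 × 10^38 m³;  T = 2π √(a³/GM) = 2π × 1.26751 × 10^10 s = 7.96399 × 10^10 s ≈ 2523 years
(e) e = 0.903952 ≈ 0.904

Final answer:
(a) specific energy ε = -250.6 kJ/kg
(b) velocity at apoapsis vₐ = 159 m/s
(c) velocity at periapsis vₚ = 0.6649 AU/year
(d) orbital period T = 2523 years
(e) eccentricity e = 0.904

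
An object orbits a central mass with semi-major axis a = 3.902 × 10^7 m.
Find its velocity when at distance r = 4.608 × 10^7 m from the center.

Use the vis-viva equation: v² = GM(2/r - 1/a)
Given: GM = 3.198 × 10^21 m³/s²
a = 3.902 × 10^7 m
r = 4.608 × 10^7 m
GM = 3.198 × 10^21 m³/s²
2/r − 1/a = 4.34028 × 10^-8 − 2.56279 × 10^-8 = 1.77749 × 10^-8 m⁻¹
v² = GM (2/r − 1/a) = 5.68441 × 10^13 m²/s²
v = 7.5395 × 10^6 m/s ≈ 7540 km/s

Final answer: 7540 km/s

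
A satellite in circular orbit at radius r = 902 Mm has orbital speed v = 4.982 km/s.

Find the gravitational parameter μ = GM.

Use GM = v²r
r = 902 Mm = 9.02 × 10^8 m
v = 4.982 km/s = 4982 m/s
v² = 2.48203 × 10^7 m²/s²
GM = v²r = 2.48203 × 10^7 × 9.02 × 10^8 = 2.23879 × 10^16 m³/s²
GM ≈ 2.239 × 10^16 m³/s²

Final answer: GM = 2.239 × 10^16 m³/s²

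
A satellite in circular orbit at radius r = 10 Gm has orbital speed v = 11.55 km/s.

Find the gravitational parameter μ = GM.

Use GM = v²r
r = 10 Gm = 1 × 10^10 m
v = 11.55 km/s = 11550 m/s
v² = 1.33402 × 10^8 m²/s²
GM = v²r = 1.33402 × 10^8 × 1 × 10^10 = 1.33402 × 10^18 m³/s²
GM ≈ 1.334 × 10^18 m³/s²

Final answer: GM = 1.334 × 10^18 m³/s²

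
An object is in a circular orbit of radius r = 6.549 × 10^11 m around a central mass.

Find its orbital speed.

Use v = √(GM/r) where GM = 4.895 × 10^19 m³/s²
r = 6.549 × 10^11 m
GM = 4.895 × 10^19 m³/s²
GM/r = (4.895 × 10^19) / (6.549 × 10^11) = 7.47442 × 10^7 m²/s²
v = √(GM/r) = 8645.47 m/s ≈ 8.645 km/s

Final answer: 8.645 km/s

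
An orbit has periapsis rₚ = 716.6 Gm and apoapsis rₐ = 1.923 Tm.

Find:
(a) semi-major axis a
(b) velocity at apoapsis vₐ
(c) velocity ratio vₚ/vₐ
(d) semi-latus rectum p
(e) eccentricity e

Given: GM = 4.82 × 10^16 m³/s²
rₚ = 716.6 Gm = 7.166 × 10^11 m
rₐ = 1.923 Tm = 1.923 × 10^12 m
GM = 4.82 × 10^16 m³/s²
a = (rₚ + rₐ)/2 = 1.3198 × 10^12 m
e = (rₐ − rₚ)/(rₐ + rₚ) = (1.2064 × 10^12) / (2.6396 × 10^12) = 0.457039
(a) a = 1.3198 × 10^12 m ≈ 1.32 Tm
(b) vₐ² = GM (2/rₐ − 1/a) = 4.82 × 10^16 × (1.04004 × 10^-12 − 7.57691 × 10^-13) = 13609.3 m²/s²;  vₐ = 116.659 m/s ≈ 116.7 m/s
(c) vₚ/vₐ = rₐ/rₚ (angular momentum) = (1.923 × 10^12) / (7.166 × 10^11) = 2.68351 ≈ 2.684
(d) 1 − e² = 0.791115;  p = a(1 − e²) = 1.3198 × 10^12 × 0.791115 = 1.04411 × 10^12 m ≈ 1.044 Tm
(e) e = 0.457039 ≈ 0.457

Final answer:
(a) semi-major axis a = 1.32 Tm
(b) velocity at apoapsis vₐ = 116.7 m/s
(c) velocity ratio vₚ/vₐ = 2.684
(d) semi-latus rectum p = 1.044 Tm
(e) eccentricity e = 0.457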